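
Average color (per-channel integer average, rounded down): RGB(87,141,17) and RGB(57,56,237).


Midpoint: each channel = ⌊(C₁+C₂)/2⌋
R: ⌊(87+57)/2⌋ = 72
G: ⌊(141+56)/2⌋ = 98
B: ⌊(17+237)/2⌋ = 127
= RGB(72, 98, 127)


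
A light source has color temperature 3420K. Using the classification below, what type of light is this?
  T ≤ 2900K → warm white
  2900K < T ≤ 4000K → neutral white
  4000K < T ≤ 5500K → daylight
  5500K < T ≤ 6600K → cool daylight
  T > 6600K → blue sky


Temperature: 3420K
2900K < 3420K ≤ 4000K → neutral white
Classification: neutral white


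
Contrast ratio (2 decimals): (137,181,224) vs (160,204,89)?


Linearize each sRGB channel c=v/255: c/12.92 if c ≤ 0.04045 else ((c+0.055)/1.055)^2.4
L = 0.2126×R_lin + 0.7152×G_lin + 0.0722×B_lin
Color 1 (137,181,224):
  R=137: 137/255≈0.5373 > 0.04045 → ((0.5373+0.055)/1.055)^2.4 ≈ 0.25016
  G=181: 181/255≈0.7098 > 0.04045 → ((0.7098+0.055)/1.055)^2.4 ≈ 0.46208
  B=224: 224/255≈0.8784 > 0.04045 → ((0.8784+0.055)/1.055)^2.4 ≈ 0.74540
  L1 = 0.2126×0.25016 + 0.7152×0.46208 + 0.0722×0.74540 ≈ 0.43748
Color 2 (160,204,89):
  R=160: 160/255≈0.6275 > 0.04045 → ((0.6275+0.055)/1.055)^2.4 ≈ 0.35153
  G=204: 204/255≈0.8000 > 0.04045 → ((0.8000+0.055)/1.055)^2.4 ≈ 0.60383
  B=89: 89/255≈0.3490 > 0.04045 → ((0.3490+0.055)/1.055)^2.4 ≈ 0.09990
  L2 = 0.2126×0.35153 + 0.7152×0.60383 + 0.0722×0.09990 ≈ 0.51381
Lighter = 0.51381, Darker = 0.43748
Ratio = (L_lighter + 0.05) / (L_darker + 0.05)
Ratio = (0.51381 + 0.05) / (0.43748 + 0.05) = 0.56381 / 0.48748 ≈ 1.1566
Ratio ≈ 1.16:1


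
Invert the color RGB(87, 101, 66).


Invert: (255-R, 255-G, 255-B)
R: 255-87 = 168
G: 255-101 = 154
B: 255-66 = 189
= RGB(168, 154, 189)


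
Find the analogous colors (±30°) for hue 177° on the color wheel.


Base hue: 177°
Left analog: (177 - 30) mod 360 = 147°
Right analog: (177 + 30) mod 360 = 207°
Analogous hues = 147° and 207°


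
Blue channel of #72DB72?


Color: #72DB72
R = 72 = 114
G = DB = 219
B = 72 = 114
Blue = 114


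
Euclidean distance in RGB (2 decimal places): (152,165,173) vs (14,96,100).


d = √[(R₁-R₂)² + (G₁-G₂)² + (B₁-B₂)²]
d = √[(152-14)² + (165-96)² + (173-100)²]
d = √[19044 + 4761 + 5329]
d = √29134
d ≈ 170.69


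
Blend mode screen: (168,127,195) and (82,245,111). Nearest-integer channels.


Screen: C = 255 - (255-A)×(255-B)/255, rounded to nearest integer
R: 255 - (255-168)×(255-82)/255 = 255 - 15051/255 ≈ 255 - 59.024 = 195.976 → 196
G: 255 - (255-127)×(255-245)/255 = 255 - 1280/255 ≈ 255 - 5.020 = 249.980 → 250
B: 255 - (255-195)×(255-111)/255 = 255 - 8640/255 ≈ 255 - 33.882 = 221.118 → 221
= RGB(196, 250, 221)


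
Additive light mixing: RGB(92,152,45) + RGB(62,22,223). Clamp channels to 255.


Additive: each channel = min(255, C₁+C₂)
R: 92+62 = 154 → 154
G: 152+22 = 174 → 174
B: 45+223 = 268 → 255
= RGB(154, 174, 255)


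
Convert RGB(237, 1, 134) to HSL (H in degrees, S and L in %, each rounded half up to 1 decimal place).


Normalize: R'=237/255≈0.9294, G'=1/255≈0.0039, B'=134/255≈0.5255
Max=237/255, Min=1/255, Δ=Max-Min=236/255
L = (Max+Min)/2 = (237+1)/510 = 238/510 = 0.46666… → L = 46.7%
L ≤ 0.5 → S = Δ/(Max+Min) = 236/(237+1) = 236/238 = 0.99159… → S = 99.2%
(the 1/255 factors cancel in S and H, so raw channel differences can be used)
Max is R' → H = 60 × (((G-B)/Δ) mod 6) = 60 × (((1-134)/236) mod 6)
  (-133)/236 = -0.5635…; negative, so add 6 → 5.4364…
  H = 60 × 5.4364… = 326.186…° → H = 326.2°
= HSL(326.2°, 99.2%, 46.7%)


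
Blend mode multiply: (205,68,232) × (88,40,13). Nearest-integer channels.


Multiply: C = A×B/255, rounded to nearest integer
R: 205×88/255 = 18040/255 ≈ 70.745 → 71
G: 68×40/255 = 2720/255 ≈ 10.667 → 11
B: 232×13/255 = 3016/255 ≈ 11.827 → 12
= RGB(71, 11, 12)


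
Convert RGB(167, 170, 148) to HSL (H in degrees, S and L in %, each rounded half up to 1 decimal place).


Normalize: R'=167/255≈0.6549, G'=170/255≈0.6667, B'=148/255≈0.5804
Max=170/255, Min=148/255, Δ=Max-Min=22/255
L = (Max+Min)/2 = (170+148)/510 = 318/510 = 0.62352… → L = 62.4%
L > 0.5 → S = Δ/(2-Max-Min) = 22/(510-170-148) = 22/192 = 0.11458… → S = 11.5%
(the 1/255 factors cancel in S and H, so raw channel differences can be used)
Max is G' → H = 60 × ((B-R)/Δ + 2) = 60 × ((148-167)/22 + 2)
  -19/22 + 2 = -0.8636… + 2 = 1.1363…
  H = 60 × 1.1363… = 68.181…° → H = 68.2°
= HSL(68.2°, 11.5%, 62.4%)


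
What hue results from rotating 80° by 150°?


New hue = (H + rotation) mod 360
New hue = (80 + 150) mod 360
= 230 mod 360
= 230°


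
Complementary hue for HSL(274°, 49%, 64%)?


Complement = opposite side of color wheel = hue + 180°
H' = (274 + 180) mod 360 = 94°
S and L unchanged.
= HSL(94°, 49%, 64%)


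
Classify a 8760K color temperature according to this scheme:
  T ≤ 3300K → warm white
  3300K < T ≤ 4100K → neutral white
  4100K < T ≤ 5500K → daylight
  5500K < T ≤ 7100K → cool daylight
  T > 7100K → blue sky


Temperature: 8760K
8760K > 7100K → blue sky
Classification: blue sky


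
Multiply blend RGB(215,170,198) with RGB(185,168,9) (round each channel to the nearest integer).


Multiply: C = A×B/255, rounded to nearest integer
R: 215×185/255 = 39775/255 ≈ 155.980 → 156
G: 170×168/255 = 28560/255 ≈ 112.000 → 112
B: 198×9/255 = 1782/255 ≈ 6.988 → 7
= RGB(156, 112, 7)


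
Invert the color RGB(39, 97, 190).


Invert: (255-R, 255-G, 255-B)
R: 255-39 = 216
G: 255-97 = 158
B: 255-190 = 65
= RGB(216, 158, 65)


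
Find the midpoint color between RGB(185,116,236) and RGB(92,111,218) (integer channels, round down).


Midpoint: each channel = ⌊(C₁+C₂)/2⌋
R: ⌊(185+92)/2⌋ = 138
G: ⌊(116+111)/2⌋ = 113
B: ⌊(236+218)/2⌋ = 227
= RGB(138, 113, 227)


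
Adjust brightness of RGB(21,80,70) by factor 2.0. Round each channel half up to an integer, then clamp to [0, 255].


Multiply each channel by 2.0, round half up, clamp to [0, 255]
R: 21×2.0 = 42
G: 80×2.0 = 160
B: 70×2.0 = 140
= RGB(42, 160, 140)


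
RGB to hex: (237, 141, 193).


R = 237 → ED (hex)
G = 141 → 8D (hex)
B = 193 → C1 (hex)
Hex = #ED8DC1


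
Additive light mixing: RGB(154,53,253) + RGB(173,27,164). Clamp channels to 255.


Additive: each channel = min(255, C₁+C₂)
R: 154+173 = 327 → 255
G: 53+27 = 80 → 80
B: 253+164 = 417 → 255
= RGB(255, 80, 255)


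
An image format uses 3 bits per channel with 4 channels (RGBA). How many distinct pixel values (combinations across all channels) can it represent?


Total bits = 3 bits/channel × 4 channels = 12 bits
Distinct pixel values = 2^12
= 4,096 pixel values


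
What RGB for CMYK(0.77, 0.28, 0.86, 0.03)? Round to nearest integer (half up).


R = 255 × (1-C) × (1-K) = 255 × 0.23 × 0.97 = 56.8905 → 57
G = 255 × (1-M) × (1-K) = 255 × 0.72 × 0.97 = 178.092 → 178
B = 255 × (1-Y) × (1-K) = 255 × 0.14 × 0.97 = 34.629 → 35
= RGB(57, 178, 35)


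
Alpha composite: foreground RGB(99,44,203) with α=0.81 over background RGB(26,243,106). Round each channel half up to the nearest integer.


C = α×F + (1-α)×B, with 1-α = 0.19
R: 0.81×99 + 0.19×26 = 80.19 + 4.94 = 85.13 → 85
G: 0.81×44 + 0.19×243 = 35.64 + 46.17 = 81.81 → 82
B: 0.81×203 + 0.19×106 = 164.43 + 20.14 = 184.57 → 185
= RGB(85, 82, 185)


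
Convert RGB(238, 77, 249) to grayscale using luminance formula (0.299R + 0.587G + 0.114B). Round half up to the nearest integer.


Gray = 0.299×R + 0.587×G + 0.114×B
Gray = 0.299×238 + 0.587×77 + 0.114×249
Gray = 71.162 + 45.199 + 28.386
Gray = 144.747 → round half up → 145
Gray = 145


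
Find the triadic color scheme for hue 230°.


Triadic: equally spaced at 120° intervals
H1 = 230°
H2 = (230 + 120) mod 360 = 350°
H3 = (230 + 240) mod 360 = 110°
Triadic = 230°, 350°, 110°


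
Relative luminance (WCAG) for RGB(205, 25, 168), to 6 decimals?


Linearize each channel (sRGB transfer function): c = v/255; c_lin = c/12.92 if c ≤ 0.04045, else ((c+0.055)/1.055)^2.4
  R: 205/255 ≈ 0.803922 > 0.04045 → ((0.803922+0.055)/1.055)^2.4 ≈ 0.610496
  G: 25/255 ≈ 0.098039 > 0.04045 → ((0.098039+0.055)/1.055)^2.4 ≈ 0.009721
  B: 168/255 ≈ 0.658824 > 0.04045 → ((0.658824+0.055)/1.055)^2.4 ≈ 0.391572
R_lin = 0.610496, G_lin = 0.009721, B_lin = 0.391572
L = 0.2126×R + 0.7152×G + 0.0722×B
L = 0.2126×0.610496 + 0.7152×0.009721 + 0.0722×0.391572
L ≈ 0.165016


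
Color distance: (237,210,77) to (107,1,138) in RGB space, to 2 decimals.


d = √[(R₁-R₂)² + (G₁-G₂)² + (B₁-B₂)²]
d = √[(237-107)² + (210-1)² + (77-138)²]
d = √[16900 + 43681 + 3721]
d = √64302
d ≈ 253.58


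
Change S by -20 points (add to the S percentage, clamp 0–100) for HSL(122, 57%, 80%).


Original S = 57%
Adjustment = -20 percentage points
New S = 57 + (-20) = 37
Clamp to [0, 100] → 37
= HSL(122°, 37%, 80%)


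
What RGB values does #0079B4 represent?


00 → 0 (R)
79 → 121 (G)
B4 → 180 (B)
= RGB(0, 121, 180)


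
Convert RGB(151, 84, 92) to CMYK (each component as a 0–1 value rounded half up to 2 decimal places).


R'=151/255≈0.5922, G'=84/255≈0.3294, B'=92/255≈0.3608
K = 1 - max(R',G',B') = 1 - 151/255 = 104/255 = 0.40784… → 0.41
(1-R'-K)/(1-K) simplifies to (max-R)/max with max = 151:
C = (151-151)/151 = 0/151 = 0 → 0.00
M = (151-84)/151 = 67/151 = 0.44370… → 0.44
Y = (151-92)/151 = 59/151 = 0.39072… → 0.39
= CMYK(0.00, 0.44, 0.39, 0.41)


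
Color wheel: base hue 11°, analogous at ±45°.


Base hue: 11°
Left analog: (11 - 45) mod 360 = 326°
Right analog: (11 + 45) mod 360 = 56°
Analogous hues = 326° and 56°


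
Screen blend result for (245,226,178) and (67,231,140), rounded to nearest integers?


Screen: C = 255 - (255-A)×(255-B)/255, rounded to nearest integer
R: 255 - (255-245)×(255-67)/255 = 255 - 1880/255 ≈ 255 - 7.373 = 247.627 → 248
G: 255 - (255-226)×(255-231)/255 = 255 - 696/255 ≈ 255 - 2.729 = 252.271 → 252
B: 255 - (255-178)×(255-140)/255 = 255 - 8855/255 ≈ 255 - 34.725 = 220.275 → 220
= RGB(248, 252, 220)


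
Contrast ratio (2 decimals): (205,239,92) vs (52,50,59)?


Linearize each sRGB channel c=v/255: c/12.92 if c ≤ 0.04045 else ((c+0.055)/1.055)^2.4
L = 0.2126×R_lin + 0.7152×G_lin + 0.0722×B_lin
Color 1 (205,239,92):
  R=205: 205/255≈0.8039 > 0.04045 → ((0.8039+0.055)/1.055)^2.4 ≈ 0.61050
  G=239: 239/255≈0.9373 > 0.04045 → ((0.9373+0.055)/1.055)^2.4 ≈ 0.86316
  B=92: 92/255≈0.3608 > 0.04045 → ((0.3608+0.055)/1.055)^2.4 ≈ 0.10702
  L1 = 0.2126×0.61050 + 0.7152×0.86316 + 0.0722×0.10702 ≈ 0.75485
Color 2 (52,50,59):
  R=52: 52/255≈0.2039 > 0.04045 → ((0.2039+0.055)/1.055)^2.4 ≈ 0.03434
  G=50: 50/255≈0.1961 > 0.04045 → ((0.1961+0.055)/1.055)^2.4 ≈ 0.03190
  B=59: 59/255≈0.2314 > 0.04045 → ((0.2314+0.055)/1.055)^2.4 ≈ 0.04374
  L2 = 0.2126×0.03434 + 0.7152×0.03190 + 0.0722×0.04374 ≈ 0.03327
Lighter = 0.75485, Darker = 0.03327
Ratio = (L_lighter + 0.05) / (L_darker + 0.05)
Ratio = (0.75485 + 0.05) / (0.03327 + 0.05) = 0.80485 / 0.08327 ≈ 9.6655
Ratio ≈ 9.67:1


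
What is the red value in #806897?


Color: #806897
R = 80 = 128
G = 68 = 104
B = 97 = 151
Red = 128


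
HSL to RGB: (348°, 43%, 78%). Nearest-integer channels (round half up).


H=348°, S=0.43, L=0.78
C = (1-|2L-1|)×S = (1-|0.56|)×0.43 = 0.1892
H' = H/60 = 348/60 ≈ 5.8000; X = C×(1-|H' mod 2 - 1|) = 0.03784
m = L - C/2 = 0.78 - 0.0946 = 0.6854
Sector ⌊H'⌋ = 5 → (R',G',B') = (0.1892, 0.0, 0.03784)
RGB = ((R'+m)×255, (G'+m)×255, (B'+m)×255) = (223.023, 174.777, 184.4262)
Round half up → RGB(223, 175, 184)


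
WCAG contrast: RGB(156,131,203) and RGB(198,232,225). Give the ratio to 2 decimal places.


Linearize each sRGB channel c=v/255: c/12.92 if c ≤ 0.04045 else ((c+0.055)/1.055)^2.4
L = 0.2126×R_lin + 0.7152×G_lin + 0.0722×B_lin
Color 1 (156,131,203):
  R=156: 156/255≈0.6118 > 0.04045 → ((0.6118+0.055)/1.055)^2.4 ≈ 0.33245
  G=131: 131/255≈0.5137 > 0.04045 → ((0.5137+0.055)/1.055)^2.4 ≈ 0.22697
  B=203: 203/255≈0.7961 > 0.04045 → ((0.7961+0.055)/1.055)^2.4 ≈ 0.59720
  L1 = 0.2126×0.33245 + 0.7152×0.22697 + 0.0722×0.59720 ≈ 0.27612
Color 2 (198,232,225):
  R=198: 198/255≈0.7765 > 0.04045 → ((0.7765+0.055)/1.055)^2.4 ≈ 0.56471
  G=232: 232/255≈0.9098 > 0.04045 → ((0.9098+0.055)/1.055)^2.4 ≈ 0.80695
  B=225: 225/255≈0.8824 > 0.04045 → ((0.8824+0.055)/1.055)^2.4 ≈ 0.75294
  L2 = 0.2126×0.56471 + 0.7152×0.80695 + 0.0722×0.75294 ≈ 0.75155
Lighter = 0.75155, Darker = 0.27612
Ratio = (L_lighter + 0.05) / (L_darker + 0.05)
Ratio = (0.75155 + 0.05) / (0.27612 + 0.05) = 0.80155 / 0.32612 ≈ 2.4578
Ratio ≈ 2.46:1


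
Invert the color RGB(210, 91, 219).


Invert: (255-R, 255-G, 255-B)
R: 255-210 = 45
G: 255-91 = 164
B: 255-219 = 36
= RGB(45, 164, 36)


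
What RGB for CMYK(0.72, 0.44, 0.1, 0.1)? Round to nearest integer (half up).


R = 255 × (1-C) × (1-K) = 255 × 0.28 × 0.90 = 64.26 → 64
G = 255 × (1-M) × (1-K) = 255 × 0.56 × 0.90 = 128.52 → 129
B = 255 × (1-Y) × (1-K) = 255 × 0.90 × 0.90 = 206.55 → 207
= RGB(64, 129, 207)


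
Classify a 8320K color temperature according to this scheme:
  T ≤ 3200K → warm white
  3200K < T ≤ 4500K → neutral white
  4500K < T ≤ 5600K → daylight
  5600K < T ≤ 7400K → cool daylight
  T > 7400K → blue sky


Temperature: 8320K
8320K > 7400K → blue sky
Classification: blue sky


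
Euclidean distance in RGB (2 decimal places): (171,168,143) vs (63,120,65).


d = √[(R₁-R₂)² + (G₁-G₂)² + (B₁-B₂)²]
d = √[(171-63)² + (168-120)² + (143-65)²]
d = √[11664 + 2304 + 6084]
d = √20052
d ≈ 141.61


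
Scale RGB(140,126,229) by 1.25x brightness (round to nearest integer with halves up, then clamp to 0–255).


Multiply each channel by 1.25, round half up, clamp to [0, 255]
R: 140×1.25 = 175
G: 126×1.25 = 157.5 → round → 158
B: 229×1.25 = 286.25 → round → 286 → clamp → 255
= RGB(175, 158, 255)


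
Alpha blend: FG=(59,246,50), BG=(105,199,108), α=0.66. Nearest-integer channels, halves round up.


C = α×F + (1-α)×B, with 1-α = 0.34
R: 0.66×59 + 0.34×105 = 38.94 + 35.70 = 74.64 → 75
G: 0.66×246 + 0.34×199 = 162.36 + 67.66 = 230.02 → 230
B: 0.66×50 + 0.34×108 = 33.00 + 36.72 = 69.72 → 70
= RGB(75, 230, 70)


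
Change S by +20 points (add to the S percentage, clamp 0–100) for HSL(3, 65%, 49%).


Original S = 65%
Adjustment = +20 percentage points
New S = 65 + (20) = 85
Clamp to [0, 100] → 85
= HSL(3°, 85%, 49%)


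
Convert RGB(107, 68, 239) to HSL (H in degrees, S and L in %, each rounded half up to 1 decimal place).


Normalize: R'=107/255≈0.4196, G'=68/255≈0.2667, B'=239/255≈0.9373
Max=239/255, Min=68/255, Δ=Max-Min=171/255
L = (Max+Min)/2 = (239+68)/510 = 307/510 = 0.60196… → L = 60.2%
L > 0.5 → S = Δ/(2-Max-Min) = 171/(510-239-68) = 171/203 = 0.84236… → S = 84.2%
(the 1/255 factors cancel in S and H, so raw channel differences can be used)
Max is B' → H = 60 × ((R-G)/Δ + 4) = 60 × ((107-68)/171 + 4)
  39/171 + 4 = 0.2280… + 4 = 4.2280…
  H = 60 × 4.2280… = 253.684…° → H = 253.7°
= HSL(253.7°, 84.2%, 60.2%)


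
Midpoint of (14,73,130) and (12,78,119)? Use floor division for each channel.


Midpoint: each channel = ⌊(C₁+C₂)/2⌋
R: ⌊(14+12)/2⌋ = 13
G: ⌊(73+78)/2⌋ = 75
B: ⌊(130+119)/2⌋ = 124
= RGB(13, 75, 124)


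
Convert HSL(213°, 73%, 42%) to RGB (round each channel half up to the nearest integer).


H=213°, S=0.73, L=0.42
C = (1-|2L-1|)×S = (1-|-0.16|)×0.73 = 0.6132
H' = H/60 = 213/60 ≈ 3.5500; X = C×(1-|H' mod 2 - 1|) = 0.27594
m = L - C/2 = 0.42 - 0.3066 = 0.1134
Sector ⌊H'⌋ = 3 → (R',G',B') = (0.0, 0.27594, 0.6132)
RGB = ((R'+m)×255, (G'+m)×255, (B'+m)×255) = (28.917, 99.2817, 185.283)
Round half up → RGB(29, 99, 185)


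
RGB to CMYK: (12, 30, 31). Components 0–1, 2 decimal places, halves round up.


R'=12/255≈0.0471, G'=30/255≈0.1176, B'=31/255≈0.1216
K = 1 - max(R',G',B') = 1 - 31/255 = 224/255 = 0.87843… → 0.88
(1-R'-K)/(1-K) simplifies to (max-R)/max with max = 31:
C = (31-12)/31 = 19/31 = 0.61290… → 0.61
M = (31-30)/31 = 1/31 = 0.03225… → 0.03
Y = (31-31)/31 = 0/31 = 0 → 0.00
= CMYK(0.61, 0.03, 0.00, 0.88)


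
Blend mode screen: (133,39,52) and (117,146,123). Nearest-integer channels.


Screen: C = 255 - (255-A)×(255-B)/255, rounded to nearest integer
R: 255 - (255-133)×(255-117)/255 = 255 - 16836/255 ≈ 255 - 66.024 = 188.976 → 189
G: 255 - (255-39)×(255-146)/255 = 255 - 23544/255 ≈ 255 - 92.329 = 162.671 → 163
B: 255 - (255-52)×(255-123)/255 = 255 - 26796/255 ≈ 255 - 105.082 = 149.918 → 150
= RGB(189, 163, 150)


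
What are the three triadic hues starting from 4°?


Triadic: equally spaced at 120° intervals
H1 = 4°
H2 = (4 + 120) mod 360 = 124°
H3 = (4 + 240) mod 360 = 244°
Triadic = 4°, 124°, 244°


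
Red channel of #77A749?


Color: #77A749
R = 77 = 119
G = A7 = 167
B = 49 = 73
Red = 119


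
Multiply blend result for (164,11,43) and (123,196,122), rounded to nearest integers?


Multiply: C = A×B/255, rounded to nearest integer
R: 164×123/255 = 20172/255 ≈ 79.106 → 79
G: 11×196/255 = 2156/255 ≈ 8.455 → 8
B: 43×122/255 = 5246/255 ≈ 20.573 → 21
= RGB(79, 8, 21)


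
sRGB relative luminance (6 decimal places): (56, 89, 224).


Linearize each channel (sRGB transfer function): c = v/255; c_lin = c/12.92 if c ≤ 0.04045, else ((c+0.055)/1.055)^2.4
  R: 56/255 ≈ 0.219608 > 0.04045 → ((0.219608+0.055)/1.055)^2.4 ≈ 0.039546
  G: 89/255 ≈ 0.349020 > 0.04045 → ((0.349020+0.055)/1.055)^2.4 ≈ 0.099899
  B: 224/255 ≈ 0.878431 > 0.04045 → ((0.878431+0.055)/1.055)^2.4 ≈ 0.745404
R_lin = 0.039546, G_lin = 0.099899, B_lin = 0.745404
L = 0.2126×R + 0.7152×G + 0.0722×B
L = 0.2126×0.039546 + 0.7152×0.099899 + 0.0722×0.745404
L ≈ 0.133673


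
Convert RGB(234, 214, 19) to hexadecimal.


R = 234 → EA (hex)
G = 214 → D6 (hex)
B = 19 → 13 (hex)
Hex = #EAD613


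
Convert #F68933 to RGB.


F6 → 246 (R)
89 → 137 (G)
33 → 51 (B)
= RGB(246, 137, 51)


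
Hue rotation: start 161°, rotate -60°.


New hue = (H + rotation) mod 360
New hue = (161 -60) mod 360
= 101 mod 360
= 101°


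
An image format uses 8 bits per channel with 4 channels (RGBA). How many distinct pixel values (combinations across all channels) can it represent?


Total bits = 8 bits/channel × 4 channels = 32 bits
Distinct pixel values = 2^32
= 4,294,967,296 pixel values


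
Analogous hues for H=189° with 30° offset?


Base hue: 189°
Left analog: (189 - 30) mod 360 = 159°
Right analog: (189 + 30) mod 360 = 219°
Analogous hues = 159° and 219°


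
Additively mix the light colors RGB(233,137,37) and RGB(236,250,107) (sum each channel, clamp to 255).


Additive: each channel = min(255, C₁+C₂)
R: 233+236 = 469 → 255
G: 137+250 = 387 → 255
B: 37+107 = 144 → 144
= RGB(255, 255, 144)


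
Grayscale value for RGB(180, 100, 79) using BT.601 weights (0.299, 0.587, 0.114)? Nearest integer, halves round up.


Gray = 0.299×R + 0.587×G + 0.114×B
Gray = 0.299×180 + 0.587×100 + 0.114×79
Gray = 53.820 + 58.700 + 9.006
Gray = 121.526 → round half up → 122
Gray = 122


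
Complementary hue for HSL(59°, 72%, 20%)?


Complement = opposite side of color wheel = hue + 180°
H' = (59 + 180) mod 360 = 239°
S and L unchanged.
= HSL(239°, 72%, 20%)


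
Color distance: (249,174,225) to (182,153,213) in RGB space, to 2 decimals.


d = √[(R₁-R₂)² + (G₁-G₂)² + (B₁-B₂)²]
d = √[(249-182)² + (174-153)² + (225-213)²]
d = √[4489 + 441 + 144]
d = √5074
d ≈ 71.23


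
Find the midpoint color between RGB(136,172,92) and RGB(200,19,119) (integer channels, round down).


Midpoint: each channel = ⌊(C₁+C₂)/2⌋
R: ⌊(136+200)/2⌋ = 168
G: ⌊(172+19)/2⌋ = 95
B: ⌊(92+119)/2⌋ = 105
= RGB(168, 95, 105)


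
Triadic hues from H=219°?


Triadic: equally spaced at 120° intervals
H1 = 219°
H2 = (219 + 120) mod 360 = 339°
H3 = (219 + 240) mod 360 = 99°
Triadic = 219°, 339°, 99°


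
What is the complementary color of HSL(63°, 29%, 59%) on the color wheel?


Complement = opposite side of color wheel = hue + 180°
H' = (63 + 180) mod 360 = 243°
S and L unchanged.
= HSL(243°, 29%, 59%)


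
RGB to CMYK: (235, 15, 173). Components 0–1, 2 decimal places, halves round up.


R'=235/255≈0.9216, G'=15/255≈0.0588, B'=173/255≈0.6784
K = 1 - max(R',G',B') = 1 - 235/255 = 20/255 = 0.07843… → 0.08
(1-R'-K)/(1-K) simplifies to (max-R)/max with max = 235:
C = (235-235)/235 = 0/235 = 0 → 0.00
M = (235-15)/235 = 220/235 = 0.93617… → 0.94
Y = (235-173)/235 = 62/235 = 0.26382… → 0.26
= CMYK(0.00, 0.94, 0.26, 0.08)


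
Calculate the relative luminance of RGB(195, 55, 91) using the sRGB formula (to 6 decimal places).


Linearize each channel (sRGB transfer function): c = v/255; c_lin = c/12.92 if c ≤ 0.04045, else ((c+0.055)/1.055)^2.4
  R: 195/255 ≈ 0.764706 > 0.04045 → ((0.764706+0.055)/1.055)^2.4 ≈ 0.545724
  G: 55/255 ≈ 0.215686 > 0.04045 → ((0.215686+0.055)/1.055)^2.4 ≈ 0.038204
  B: 91/255 ≈ 0.356863 > 0.04045 → ((0.356863+0.055)/1.055)^2.4 ≈ 0.104616
R_lin = 0.545724, G_lin = 0.038204, B_lin = 0.104616
L = 0.2126×R + 0.7152×G + 0.0722×B
L = 0.2126×0.545724 + 0.7152×0.038204 + 0.0722×0.104616
L ≈ 0.150898


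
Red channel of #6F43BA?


Color: #6F43BA
R = 6F = 111
G = 43 = 67
B = BA = 186
Red = 111


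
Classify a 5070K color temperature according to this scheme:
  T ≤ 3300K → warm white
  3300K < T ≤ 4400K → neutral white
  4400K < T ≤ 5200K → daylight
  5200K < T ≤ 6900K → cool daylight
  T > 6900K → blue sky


Temperature: 5070K
4400K < 5070K ≤ 5200K → daylight
Classification: daylight


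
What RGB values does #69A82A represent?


69 → 105 (R)
A8 → 168 (G)
2A → 42 (B)
= RGB(105, 168, 42)


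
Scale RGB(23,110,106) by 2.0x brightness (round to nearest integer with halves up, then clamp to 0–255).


Multiply each channel by 2.0, round half up, clamp to [0, 255]
R: 23×2.0 = 46
G: 110×2.0 = 220
B: 106×2.0 = 212
= RGB(46, 220, 212)


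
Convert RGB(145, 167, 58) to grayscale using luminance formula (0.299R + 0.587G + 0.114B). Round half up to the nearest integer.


Gray = 0.299×R + 0.587×G + 0.114×B
Gray = 0.299×145 + 0.587×167 + 0.114×58
Gray = 43.355 + 98.029 + 6.612
Gray = 147.996 → round half up → 148
Gray = 148


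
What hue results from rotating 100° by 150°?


New hue = (H + rotation) mod 360
New hue = (100 + 150) mod 360
= 250 mod 360
= 250°


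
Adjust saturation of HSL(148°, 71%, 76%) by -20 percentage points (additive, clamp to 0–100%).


Original S = 71%
Adjustment = -20 percentage points
New S = 71 + (-20) = 51
Clamp to [0, 100] → 51
= HSL(148°, 51%, 76%)


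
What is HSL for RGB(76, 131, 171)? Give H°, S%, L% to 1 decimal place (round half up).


Normalize: R'=76/255≈0.2980, G'=131/255≈0.5137, B'=171/255≈0.6706
Max=171/255, Min=76/255, Δ=Max-Min=95/255
L = (Max+Min)/2 = (171+76)/510 = 247/510 = 0.48431… → L = 48.4%
L ≤ 0.5 → S = Δ/(Max+Min) = 95/(171+76) = 95/247 = 0.38461… → S = 38.5%
(the 1/255 factors cancel in S and H, so raw channel differences can be used)
Max is B' → H = 60 × ((R-G)/Δ + 4) = 60 × ((76-131)/95 + 4)
  -55/95 + 4 = -0.5789… + 4 = 3.4210…
  H = 60 × 3.4210… = 205.263…° → H = 205.3°
= HSL(205.3°, 38.5%, 48.4%)


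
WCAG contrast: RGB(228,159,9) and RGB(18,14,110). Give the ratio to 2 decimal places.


Linearize each sRGB channel c=v/255: c/12.92 if c ≤ 0.04045 else ((c+0.055)/1.055)^2.4
L = 0.2126×R_lin + 0.7152×G_lin + 0.0722×B_lin
Color 1 (228,159,9):
  R=228: 228/255≈0.8941 > 0.04045 → ((0.8941+0.055)/1.055)^2.4 ≈ 0.77582
  G=159: 159/255≈0.6235 > 0.04045 → ((0.6235+0.055)/1.055)^2.4 ≈ 0.34670
  B=9: 9/255≈0.0353 ≤ 0.04045 → 0.0353/12.92 ≈ 0.00273
  L1 = 0.2126×0.77582 + 0.7152×0.34670 + 0.0722×0.00273 ≈ 0.41310
Color 2 (18,14,110):
  R=18: 18/255≈0.0706 > 0.04045 → ((0.0706+0.055)/1.055)^2.4 ≈ 0.00605
  G=14: 14/255≈0.0549 > 0.04045 → ((0.0549+0.055)/1.055)^2.4 ≈ 0.00439
  B=110: 110/255≈0.4314 > 0.04045 → ((0.4314+0.055)/1.055)^2.4 ≈ 0.15593
  L2 = 0.2126×0.00605 + 0.7152×0.00439 + 0.0722×0.15593 ≈ 0.01568
Lighter = 0.41310, Darker = 0.01568
Ratio = (L_lighter + 0.05) / (L_darker + 0.05)
Ratio = (0.41310 + 0.05) / (0.01568 + 0.05) = 0.46310 / 0.06568 ≈ 7.0504
Ratio ≈ 7.05:1


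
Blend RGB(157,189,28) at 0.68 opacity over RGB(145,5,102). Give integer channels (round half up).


C = α×F + (1-α)×B, with 1-α = 0.32
R: 0.68×157 + 0.32×145 = 106.76 + 46.40 = 153.16 → 153
G: 0.68×189 + 0.32×5 = 128.52 + 1.60 = 130.12 → 130
B: 0.68×28 + 0.32×102 = 19.04 + 32.64 = 51.68 → 52
= RGB(153, 130, 52)


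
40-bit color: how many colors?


Colors = 2^bits = 2^40
= 1,099,511,627,776 colors


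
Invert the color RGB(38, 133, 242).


Invert: (255-R, 255-G, 255-B)
R: 255-38 = 217
G: 255-133 = 122
B: 255-242 = 13
= RGB(217, 122, 13)


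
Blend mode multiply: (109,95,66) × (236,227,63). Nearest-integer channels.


Multiply: C = A×B/255, rounded to nearest integer
R: 109×236/255 = 25724/255 ≈ 100.878 → 101
G: 95×227/255 = 21565/255 ≈ 84.569 → 85
B: 66×63/255 = 4158/255 ≈ 16.306 → 16
= RGB(101, 85, 16)


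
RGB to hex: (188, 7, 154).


R = 188 → BC (hex)
G = 7 → 07 (hex)
B = 154 → 9A (hex)
Hex = #BC079A


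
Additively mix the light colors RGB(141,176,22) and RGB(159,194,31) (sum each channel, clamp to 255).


Additive: each channel = min(255, C₁+C₂)
R: 141+159 = 300 → 255
G: 176+194 = 370 → 255
B: 22+31 = 53 → 53
= RGB(255, 255, 53)


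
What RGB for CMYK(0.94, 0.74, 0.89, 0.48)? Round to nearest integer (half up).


R = 255 × (1-C) × (1-K) = 255 × 0.06 × 0.52 = 7.956 → 8
G = 255 × (1-M) × (1-K) = 255 × 0.26 × 0.52 = 34.476 → 34
B = 255 × (1-Y) × (1-K) = 255 × 0.11 × 0.52 = 14.586 → 15
= RGB(8, 34, 15)


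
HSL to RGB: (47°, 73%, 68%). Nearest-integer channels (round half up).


H=47°, S=0.73, L=0.68
C = (1-|2L-1|)×S = (1-|0.36|)×0.73 = 0.4672
H' = H/60 = 47/60 ≈ 0.7833; X = C×(1-|H' mod 2 - 1|) ≈ 0.3660
m = L - C/2 = 0.68 - 0.2336 = 0.4464
Sector ⌊H'⌋ = 0 → (R',G',B') = (0.4672, ≈0.3660, 0.0)
RGB = ((R'+m)×255, (G'+m)×255, (B'+m)×255) = (232.968, 207.1552, 113.832)
Round half up → RGB(233, 207, 114)


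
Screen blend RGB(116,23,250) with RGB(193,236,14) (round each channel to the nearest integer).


Screen: C = 255 - (255-A)×(255-B)/255, rounded to nearest integer
R: 255 - (255-116)×(255-193)/255 = 255 - 8618/255 ≈ 255 - 33.796 = 221.204 → 221
G: 255 - (255-23)×(255-236)/255 = 255 - 4408/255 ≈ 255 - 17.286 = 237.714 → 238
B: 255 - (255-250)×(255-14)/255 = 255 - 1205/255 ≈ 255 - 4.725 = 250.275 → 250
= RGB(221, 238, 250)


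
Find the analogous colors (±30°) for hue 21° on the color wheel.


Base hue: 21°
Left analog: (21 - 30) mod 360 = 351°
Right analog: (21 + 30) mod 360 = 51°
Analogous hues = 351° and 51°


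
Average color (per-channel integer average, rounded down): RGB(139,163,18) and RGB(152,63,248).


Midpoint: each channel = ⌊(C₁+C₂)/2⌋
R: ⌊(139+152)/2⌋ = 145
G: ⌊(163+63)/2⌋ = 113
B: ⌊(18+248)/2⌋ = 133
= RGB(145, 113, 133)


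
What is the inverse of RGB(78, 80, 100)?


Invert: (255-R, 255-G, 255-B)
R: 255-78 = 177
G: 255-80 = 175
B: 255-100 = 155
= RGB(177, 175, 155)


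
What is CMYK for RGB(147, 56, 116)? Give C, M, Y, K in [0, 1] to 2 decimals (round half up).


R'=147/255≈0.5765, G'=56/255≈0.2196, B'=116/255≈0.4549
K = 1 - max(R',G',B') = 1 - 147/255 = 108/255 = 0.42352… → 0.42
(1-R'-K)/(1-K) simplifies to (max-R)/max with max = 147:
C = (147-147)/147 = 0/147 = 0 → 0.00
M = (147-56)/147 = 91/147 = 0.61904… → 0.62
Y = (147-116)/147 = 31/147 = 0.21088… → 0.21
= CMYK(0.00, 0.62, 0.21, 0.42)


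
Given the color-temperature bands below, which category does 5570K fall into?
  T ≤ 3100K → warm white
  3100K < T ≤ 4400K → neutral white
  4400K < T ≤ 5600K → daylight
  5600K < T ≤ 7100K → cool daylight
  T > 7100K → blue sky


Temperature: 5570K
4400K < 5570K ≤ 5600K → daylight
Classification: daylight


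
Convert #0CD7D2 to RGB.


0C → 12 (R)
D7 → 215 (G)
D2 → 210 (B)
= RGB(12, 215, 210)


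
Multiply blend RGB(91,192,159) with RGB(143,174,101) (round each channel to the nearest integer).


Multiply: C = A×B/255, rounded to nearest integer
R: 91×143/255 = 13013/255 ≈ 51.031 → 51
G: 192×174/255 = 33408/255 ≈ 131.012 → 131
B: 159×101/255 = 16059/255 ≈ 62.976 → 63
= RGB(51, 131, 63)


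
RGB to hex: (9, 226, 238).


R = 9 → 09 (hex)
G = 226 → E2 (hex)
B = 238 → EE (hex)
Hex = #09E2EE


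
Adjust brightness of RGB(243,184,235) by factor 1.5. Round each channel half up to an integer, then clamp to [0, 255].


Multiply each channel by 1.5, round half up, clamp to [0, 255]
R: 243×1.5 = 364.5 → round → 365 → clamp → 255
G: 184×1.5 = 276 → clamp → 255
B: 235×1.5 = 352.5 → round → 353 → clamp → 255
= RGB(255, 255, 255)


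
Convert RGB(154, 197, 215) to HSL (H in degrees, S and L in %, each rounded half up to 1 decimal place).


Normalize: R'=154/255≈0.6039, G'=197/255≈0.7725, B'=215/255≈0.8431
Max=215/255, Min=154/255, Δ=Max-Min=61/255
L = (Max+Min)/2 = (215+154)/510 = 369/510 = 0.72352… → L = 72.4%
L > 0.5 → S = Δ/(2-Max-Min) = 61/(510-215-154) = 61/141 = 0.43262… → S = 43.3%
(the 1/255 factors cancel in S and H, so raw channel differences can be used)
Max is B' → H = 60 × ((R-G)/Δ + 4) = 60 × ((154-197)/61 + 4)
  -43/61 + 4 = -0.7049… + 4 = 3.2950…
  H = 60 × 3.2950… = 197.704…° → H = 197.7°
= HSL(197.7°, 43.3%, 72.4%)


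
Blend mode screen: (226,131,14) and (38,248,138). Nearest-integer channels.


Screen: C = 255 - (255-A)×(255-B)/255, rounded to nearest integer
R: 255 - (255-226)×(255-38)/255 = 255 - 6293/255 ≈ 255 - 24.678 = 230.322 → 230
G: 255 - (255-131)×(255-248)/255 = 255 - 868/255 ≈ 255 - 3.404 = 251.596 → 252
B: 255 - (255-14)×(255-138)/255 = 255 - 28197/255 ≈ 255 - 110.576 = 144.424 → 144
= RGB(230, 252, 144)


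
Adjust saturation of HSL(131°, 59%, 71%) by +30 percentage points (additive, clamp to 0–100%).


Original S = 59%
Adjustment = +30 percentage points
New S = 59 + (30) = 89
Clamp to [0, 100] → 89
= HSL(131°, 89%, 71%)


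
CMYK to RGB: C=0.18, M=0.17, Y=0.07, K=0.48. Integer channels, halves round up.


R = 255 × (1-C) × (1-K) = 255 × 0.82 × 0.52 = 108.732 → 109
G = 255 × (1-M) × (1-K) = 255 × 0.83 × 0.52 = 110.058 → 110
B = 255 × (1-Y) × (1-K) = 255 × 0.93 × 0.52 = 123.318 → 123
= RGB(109, 110, 123)


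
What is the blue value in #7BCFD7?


Color: #7BCFD7
R = 7B = 123
G = CF = 207
B = D7 = 215
Blue = 215


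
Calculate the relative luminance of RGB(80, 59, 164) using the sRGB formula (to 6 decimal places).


Linearize each channel (sRGB transfer function): c = v/255; c_lin = c/12.92 if c ≤ 0.04045, else ((c+0.055)/1.055)^2.4
  R: 80/255 ≈ 0.313725 > 0.04045 → ((0.313725+0.055)/1.055)^2.4 ≈ 0.080220
  G: 59/255 ≈ 0.231373 > 0.04045 → ((0.231373+0.055)/1.055)^2.4 ≈ 0.043735
  B: 164/255 ≈ 0.643137 > 0.04045 → ((0.643137+0.055)/1.055)^2.4 ≈ 0.371238
R_lin = 0.080220, G_lin = 0.043735, B_lin = 0.371238
L = 0.2126×R + 0.7152×G + 0.0722×B
L = 0.2126×0.080220 + 0.7152×0.043735 + 0.0722×0.371238
L ≈ 0.075137


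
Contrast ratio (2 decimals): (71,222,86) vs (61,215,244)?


Linearize each sRGB channel c=v/255: c/12.92 if c ≤ 0.04045 else ((c+0.055)/1.055)^2.4
L = 0.2126×R_lin + 0.7152×G_lin + 0.0722×B_lin
Color 1 (71,222,86):
  R=71: 71/255≈0.2784 > 0.04045 → ((0.2784+0.055)/1.055)^2.4 ≈ 0.06301
  G=222: 222/255≈0.8706 > 0.04045 → ((0.8706+0.055)/1.055)^2.4 ≈ 0.73046
  B=86: 86/255≈0.3373 > 0.04045 → ((0.3373+0.055)/1.055)^2.4 ≈ 0.09306
  L1 = 0.2126×0.06301 + 0.7152×0.73046 + 0.0722×0.09306 ≈ 0.54254
Color 2 (61,215,244):
  R=61: 61/255≈0.2392 > 0.04045 → ((0.2392+0.055)/1.055)^2.4 ≈ 0.04667
  G=215: 215/255≈0.8431 > 0.04045 → ((0.8431+0.055)/1.055)^2.4 ≈ 0.67954
  B=244: 244/255≈0.9569 > 0.04045 → ((0.9569+0.055)/1.055)^2.4 ≈ 0.90466
  L2 = 0.2126×0.04667 + 0.7152×0.67954 + 0.0722×0.90466 ≈ 0.56125
Lighter = 0.56125, Darker = 0.54254
Ratio = (L_lighter + 0.05) / (L_darker + 0.05)
Ratio = (0.56125 + 0.05) / (0.54254 + 0.05) = 0.61125 / 0.59254 ≈ 1.0316
Ratio ≈ 1.03:1


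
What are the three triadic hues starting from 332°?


Triadic: equally spaced at 120° intervals
H1 = 332°
H2 = (332 + 120) mod 360 = 92°
H3 = (332 + 240) mod 360 = 212°
Triadic = 332°, 92°, 212°


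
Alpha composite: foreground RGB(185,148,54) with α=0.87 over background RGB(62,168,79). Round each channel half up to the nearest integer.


C = α×F + (1-α)×B, with 1-α = 0.13
R: 0.87×185 + 0.13×62 = 160.95 + 8.06 = 169.01 → 169
G: 0.87×148 + 0.13×168 = 128.76 + 21.84 = 150.60 → 151
B: 0.87×54 + 0.13×79 = 46.98 + 10.27 = 57.25 → 57
= RGB(169, 151, 57)


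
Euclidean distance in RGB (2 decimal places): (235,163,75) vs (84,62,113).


d = √[(R₁-R₂)² + (G₁-G₂)² + (B₁-B₂)²]
d = √[(235-84)² + (163-62)² + (75-113)²]
d = √[22801 + 10201 + 1444]
d = √34446
d ≈ 185.60


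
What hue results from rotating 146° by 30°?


New hue = (H + rotation) mod 360
New hue = (146 + 30) mod 360
= 176 mod 360
= 176°


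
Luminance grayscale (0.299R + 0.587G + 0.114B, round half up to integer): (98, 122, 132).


Gray = 0.299×R + 0.587×G + 0.114×B
Gray = 0.299×98 + 0.587×122 + 0.114×132
Gray = 29.302 + 71.614 + 15.048
Gray = 115.964 → round half up → 116
Gray = 116


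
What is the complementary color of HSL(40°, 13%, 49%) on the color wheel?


Complement = opposite side of color wheel = hue + 180°
H' = (40 + 180) mod 360 = 220°
S and L unchanged.
= HSL(220°, 13%, 49%)


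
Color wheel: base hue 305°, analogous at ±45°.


Base hue: 305°
Left analog: (305 - 45) mod 360 = 260°
Right analog: (305 + 45) mod 360 = 350°
Analogous hues = 260° and 350°


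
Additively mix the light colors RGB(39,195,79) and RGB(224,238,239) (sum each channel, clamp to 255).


Additive: each channel = min(255, C₁+C₂)
R: 39+224 = 263 → 255
G: 195+238 = 433 → 255
B: 79+239 = 318 → 255
= RGB(255, 255, 255)


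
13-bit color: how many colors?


Colors = 2^bits = 2^13
= 8,192 colors


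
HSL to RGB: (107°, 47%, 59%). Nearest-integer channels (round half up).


H=107°, S=0.47, L=0.59
C = (1-|2L-1|)×S = (1-|0.18|)×0.47 = 0.3854
H' = H/60 = 107/60 ≈ 1.7833; X = C×(1-|H' mod 2 - 1|) ≈ 0.0835
m = L - C/2 = 0.59 - 0.1927 = 0.3973
Sector ⌊H'⌋ = 1 → (R',G',B') = (≈0.0835, 0.3854, 0.0)
RGB = ((R'+m)×255, (G'+m)×255, (B'+m)×255) = (122.60485, 199.5885, 101.3115)
Round half up → RGB(123, 200, 101)


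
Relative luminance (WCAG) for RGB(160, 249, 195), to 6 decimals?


Linearize each channel (sRGB transfer function): c = v/255; c_lin = c/12.92 if c ≤ 0.04045, else ((c+0.055)/1.055)^2.4
  R: 160/255 ≈ 0.627451 > 0.04045 → ((0.627451+0.055)/1.055)^2.4 ≈ 0.351533
  G: 249/255 ≈ 0.976471 > 0.04045 → ((0.976471+0.055)/1.055)^2.4 ≈ 0.947307
  B: 195/255 ≈ 0.764706 > 0.04045 → ((0.764706+0.055)/1.055)^2.4 ≈ 0.545724
R_lin = 0.351533, G_lin = 0.947307, B_lin = 0.545724
L = 0.2126×R + 0.7152×G + 0.0722×B
L = 0.2126×0.351533 + 0.7152×0.947307 + 0.0722×0.545724
L ≈ 0.791651


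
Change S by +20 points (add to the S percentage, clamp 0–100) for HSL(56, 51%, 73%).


Original S = 51%
Adjustment = +20 percentage points
New S = 51 + (20) = 71
Clamp to [0, 100] → 71
= HSL(56°, 71%, 73%)


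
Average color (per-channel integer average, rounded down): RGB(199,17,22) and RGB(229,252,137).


Midpoint: each channel = ⌊(C₁+C₂)/2⌋
R: ⌊(199+229)/2⌋ = 214
G: ⌊(17+252)/2⌋ = 134
B: ⌊(22+137)/2⌋ = 79
= RGB(214, 134, 79)


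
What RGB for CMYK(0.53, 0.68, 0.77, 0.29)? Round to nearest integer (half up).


R = 255 × (1-C) × (1-K) = 255 × 0.47 × 0.71 = 85.0935 → 85
G = 255 × (1-M) × (1-K) = 255 × 0.32 × 0.71 = 57.936 → 58
B = 255 × (1-Y) × (1-K) = 255 × 0.23 × 0.71 = 41.6415 → 42
= RGB(85, 58, 42)


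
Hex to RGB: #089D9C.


08 → 8 (R)
9D → 157 (G)
9C → 156 (B)
= RGB(8, 157, 156)


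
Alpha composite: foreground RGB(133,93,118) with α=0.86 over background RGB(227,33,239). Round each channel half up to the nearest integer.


C = α×F + (1-α)×B, with 1-α = 0.14
R: 0.86×133 + 0.14×227 = 114.38 + 31.78 = 146.16 → 146
G: 0.86×93 + 0.14×33 = 79.98 + 4.62 = 84.60 → 85
B: 0.86×118 + 0.14×239 = 101.48 + 33.46 = 134.94 → 135
= RGB(146, 85, 135)


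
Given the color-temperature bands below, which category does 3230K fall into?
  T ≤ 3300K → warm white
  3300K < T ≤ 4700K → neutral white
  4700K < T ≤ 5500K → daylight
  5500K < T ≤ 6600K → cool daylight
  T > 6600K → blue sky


Temperature: 3230K
3230K ≤ 3300K → warm white
Classification: warm white


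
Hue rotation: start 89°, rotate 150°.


New hue = (H + rotation) mod 360
New hue = (89 + 150) mod 360
= 239 mod 360
= 239°


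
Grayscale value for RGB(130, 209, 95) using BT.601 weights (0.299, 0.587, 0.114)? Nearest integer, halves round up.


Gray = 0.299×R + 0.587×G + 0.114×B
Gray = 0.299×130 + 0.587×209 + 0.114×95
Gray = 38.870 + 122.683 + 10.830
Gray = 172.383 → round half up → 172
Gray = 172


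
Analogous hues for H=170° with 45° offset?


Base hue: 170°
Left analog: (170 - 45) mod 360 = 125°
Right analog: (170 + 45) mod 360 = 215°
Analogous hues = 125° and 215°


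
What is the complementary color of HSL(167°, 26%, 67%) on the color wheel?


Complement = opposite side of color wheel = hue + 180°
H' = (167 + 180) mod 360 = 347°
S and L unchanged.
= HSL(347°, 26%, 67%)


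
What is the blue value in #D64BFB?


Color: #D64BFB
R = D6 = 214
G = 4B = 75
B = FB = 251
Blue = 251


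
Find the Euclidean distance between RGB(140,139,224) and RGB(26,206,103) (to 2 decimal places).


d = √[(R₁-R₂)² + (G₁-G₂)² + (B₁-B₂)²]
d = √[(140-26)² + (139-206)² + (224-103)²]
d = √[12996 + 4489 + 14641]
d = √32126
d ≈ 179.24


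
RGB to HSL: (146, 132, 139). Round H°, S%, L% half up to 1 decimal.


Normalize: R'=146/255≈0.5725, G'=132/255≈0.5176, B'=139/255≈0.5451
Max=146/255, Min=132/255, Δ=Max-Min=14/255
L = (Max+Min)/2 = (146+132)/510 = 278/510 = 0.54509… → L = 54.5%
L > 0.5 → S = Δ/(2-Max-Min) = 14/(510-146-132) = 14/232 = 0.06034… → S = 6.0%
(the 1/255 factors cancel in S and H, so raw channel differences can be used)
Max is R' → H = 60 × (((G-B)/Δ) mod 6) = 60 × (((132-139)/14) mod 6)
  (-7)/14 = -0.5; negative, so add 6 → 5.5
  H = 60 × 5.5 = 330° → H = 330.0°
= HSL(330.0°, 6.0%, 54.5%)


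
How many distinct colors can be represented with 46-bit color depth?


Colors = 2^bits = 2^46
= 70,368,744,177,664 colors


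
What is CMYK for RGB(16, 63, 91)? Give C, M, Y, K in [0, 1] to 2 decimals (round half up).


R'=16/255≈0.0627, G'=63/255≈0.2471, B'=91/255≈0.3569
K = 1 - max(R',G',B') = 1 - 91/255 = 164/255 = 0.64313… → 0.64
(1-R'-K)/(1-K) simplifies to (max-R)/max with max = 91:
C = (91-16)/91 = 75/91 = 0.82417… → 0.82
M = (91-63)/91 = 28/91 = 0.30769… → 0.31
Y = (91-91)/91 = 0/91 = 0 → 0.00
= CMYK(0.82, 0.31, 0.00, 0.64)
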